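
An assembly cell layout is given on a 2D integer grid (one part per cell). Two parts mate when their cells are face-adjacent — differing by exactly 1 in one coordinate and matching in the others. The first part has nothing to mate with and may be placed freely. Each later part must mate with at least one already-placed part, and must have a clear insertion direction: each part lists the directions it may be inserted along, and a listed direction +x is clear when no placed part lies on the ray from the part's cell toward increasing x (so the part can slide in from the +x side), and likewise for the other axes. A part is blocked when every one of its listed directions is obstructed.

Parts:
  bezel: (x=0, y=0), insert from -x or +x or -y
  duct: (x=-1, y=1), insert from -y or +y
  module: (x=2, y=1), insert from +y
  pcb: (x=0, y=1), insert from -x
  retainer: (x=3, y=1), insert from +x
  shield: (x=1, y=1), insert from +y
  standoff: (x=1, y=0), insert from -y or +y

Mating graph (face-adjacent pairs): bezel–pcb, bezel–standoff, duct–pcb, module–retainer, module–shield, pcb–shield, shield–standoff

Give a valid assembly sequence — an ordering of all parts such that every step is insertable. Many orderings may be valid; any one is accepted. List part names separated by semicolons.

retainer; module; shield; standoff; bezel; pcb; duct

1. retainer@(3, 1) [+x clear] — {retainer}
2. module@(2, 1) [+y clear] — {module, retainer}
3. shield@(1, 1) [+y clear] — {module, retainer, shield}
4. standoff@(1, 0) [-y clear] — {module, retainer, shield, standoff}
5. bezel@(0, 0) [-x clear] — {bezel, module, retainer, shield, standoff}
6. pcb@(0, 1) [-x clear] — {bezel, module, pcb, retainer, shield, standoff}
7. duct@(-1, 1) [-y clear] — {bezel, duct, module, pcb, retainer, shield, standoff}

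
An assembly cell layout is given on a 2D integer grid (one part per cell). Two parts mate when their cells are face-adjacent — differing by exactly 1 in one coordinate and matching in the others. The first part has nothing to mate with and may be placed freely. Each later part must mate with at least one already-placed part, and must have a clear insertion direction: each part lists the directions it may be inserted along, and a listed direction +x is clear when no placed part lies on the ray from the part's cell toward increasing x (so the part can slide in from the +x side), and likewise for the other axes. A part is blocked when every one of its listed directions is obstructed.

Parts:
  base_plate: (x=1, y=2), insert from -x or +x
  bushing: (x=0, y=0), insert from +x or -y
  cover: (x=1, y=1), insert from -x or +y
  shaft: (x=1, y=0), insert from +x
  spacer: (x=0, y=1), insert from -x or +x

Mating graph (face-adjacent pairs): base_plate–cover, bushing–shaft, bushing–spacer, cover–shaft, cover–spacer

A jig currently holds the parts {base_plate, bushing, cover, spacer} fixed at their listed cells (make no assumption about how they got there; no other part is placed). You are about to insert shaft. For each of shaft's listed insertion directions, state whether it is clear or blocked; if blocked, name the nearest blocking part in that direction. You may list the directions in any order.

+x: ray from shaft(1, 0) has no placed part ⇒ clear

+x: clear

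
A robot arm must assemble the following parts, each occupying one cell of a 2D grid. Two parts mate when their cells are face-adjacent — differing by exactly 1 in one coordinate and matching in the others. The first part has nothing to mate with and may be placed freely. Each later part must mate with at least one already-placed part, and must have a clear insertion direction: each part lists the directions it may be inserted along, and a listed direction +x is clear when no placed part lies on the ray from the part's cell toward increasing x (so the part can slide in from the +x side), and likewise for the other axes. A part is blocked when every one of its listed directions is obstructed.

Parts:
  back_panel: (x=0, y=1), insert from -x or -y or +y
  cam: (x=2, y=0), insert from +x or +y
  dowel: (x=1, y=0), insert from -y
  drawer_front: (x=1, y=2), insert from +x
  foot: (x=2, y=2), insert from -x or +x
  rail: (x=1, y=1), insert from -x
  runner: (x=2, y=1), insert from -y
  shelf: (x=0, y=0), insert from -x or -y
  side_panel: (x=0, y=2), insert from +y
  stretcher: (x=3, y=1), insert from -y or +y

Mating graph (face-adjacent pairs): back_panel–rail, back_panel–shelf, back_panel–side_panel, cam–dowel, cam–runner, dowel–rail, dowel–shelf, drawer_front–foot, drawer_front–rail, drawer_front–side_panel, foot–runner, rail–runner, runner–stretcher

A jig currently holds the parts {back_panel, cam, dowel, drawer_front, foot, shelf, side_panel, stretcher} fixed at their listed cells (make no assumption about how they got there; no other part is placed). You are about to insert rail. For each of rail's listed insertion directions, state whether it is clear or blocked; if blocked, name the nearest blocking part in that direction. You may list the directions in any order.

-x: blocked by back_panel

-x: nearest on ray is back_panel@(0, 1) ⇒ blocked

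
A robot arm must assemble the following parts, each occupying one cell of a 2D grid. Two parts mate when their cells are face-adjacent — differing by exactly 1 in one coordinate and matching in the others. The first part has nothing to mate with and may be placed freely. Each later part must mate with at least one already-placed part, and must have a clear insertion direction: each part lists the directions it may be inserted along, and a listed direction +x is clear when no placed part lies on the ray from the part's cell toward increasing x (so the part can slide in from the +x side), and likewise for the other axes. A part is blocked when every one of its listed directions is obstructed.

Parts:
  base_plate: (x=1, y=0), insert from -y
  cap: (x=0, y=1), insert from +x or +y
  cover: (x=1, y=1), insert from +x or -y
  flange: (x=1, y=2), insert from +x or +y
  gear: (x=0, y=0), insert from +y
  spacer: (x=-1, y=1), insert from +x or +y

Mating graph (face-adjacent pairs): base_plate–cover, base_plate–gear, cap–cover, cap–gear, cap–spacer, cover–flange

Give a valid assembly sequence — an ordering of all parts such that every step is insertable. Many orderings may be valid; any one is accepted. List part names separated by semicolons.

gear; cap; cover; flange; spacer; base_plate

1. gear@(0, 0) [+y clear] — {gear}
2. cap@(0, 1) [+x clear] — {cap, gear}
3. cover@(1, 1) [+x clear] — {cap, cover, gear}
4. flange@(1, 2) [+x clear] — {cap, cover, flange, gear}
5. spacer@(-1, 1) [+y clear] — {cap, cover, flange, gear, spacer}
6. base_plate@(1, 0) [-y clear] — {base_plate, cap, cover, flange, gear, spacer}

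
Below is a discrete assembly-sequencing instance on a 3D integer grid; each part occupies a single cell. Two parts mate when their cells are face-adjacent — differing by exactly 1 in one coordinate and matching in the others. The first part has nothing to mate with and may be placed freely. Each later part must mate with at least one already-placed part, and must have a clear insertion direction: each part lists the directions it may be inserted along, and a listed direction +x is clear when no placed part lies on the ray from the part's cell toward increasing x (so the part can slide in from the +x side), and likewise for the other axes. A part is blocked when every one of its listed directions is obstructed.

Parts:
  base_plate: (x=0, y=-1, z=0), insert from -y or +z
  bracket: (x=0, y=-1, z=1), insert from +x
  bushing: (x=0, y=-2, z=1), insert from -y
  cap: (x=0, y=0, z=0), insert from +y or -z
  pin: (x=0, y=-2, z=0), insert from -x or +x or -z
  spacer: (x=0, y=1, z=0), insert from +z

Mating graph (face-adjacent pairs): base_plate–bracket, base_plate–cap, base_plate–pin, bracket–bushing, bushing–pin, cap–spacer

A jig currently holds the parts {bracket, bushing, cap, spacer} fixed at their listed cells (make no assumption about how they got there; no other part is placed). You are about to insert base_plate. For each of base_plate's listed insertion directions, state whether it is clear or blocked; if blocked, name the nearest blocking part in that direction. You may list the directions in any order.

-y: ray from base_plate(0, -1, 0) has no placed part ⇒ clear
+z: nearest on ray is bracket@(0, -1, 1) ⇒ blocked

+z: blocked by bracket; -y: clear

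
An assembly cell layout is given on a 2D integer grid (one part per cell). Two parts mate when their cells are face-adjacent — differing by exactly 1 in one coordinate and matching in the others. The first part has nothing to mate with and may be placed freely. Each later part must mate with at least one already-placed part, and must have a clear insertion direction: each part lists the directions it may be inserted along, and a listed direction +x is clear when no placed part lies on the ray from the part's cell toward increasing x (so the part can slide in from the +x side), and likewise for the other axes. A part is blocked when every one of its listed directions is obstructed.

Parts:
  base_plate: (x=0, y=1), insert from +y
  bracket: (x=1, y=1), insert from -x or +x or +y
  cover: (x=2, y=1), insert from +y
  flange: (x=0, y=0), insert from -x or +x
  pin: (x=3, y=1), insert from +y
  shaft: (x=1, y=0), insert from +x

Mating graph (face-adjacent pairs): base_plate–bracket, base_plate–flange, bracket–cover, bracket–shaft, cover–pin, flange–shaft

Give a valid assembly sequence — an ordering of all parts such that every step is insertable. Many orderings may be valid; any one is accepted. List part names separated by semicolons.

shaft; flange; base_plate; bracket; cover; pin

1. shaft@(1, 0) [+x clear] — {shaft}
2. flange@(0, 0) [-x clear] — {flange, shaft}
3. base_plate@(0, 1) [+y clear] — {base_plate, flange, shaft}
4. bracket@(1, 1) [+x clear] — {base_plate, bracket, flange, shaft}
5. cover@(2, 1) [+y clear] — {base_plate, bracket, cover, flange, shaft}
6. pin@(3, 1) [+y clear] — {base_plate, bracket, cover, flange, pin, shaft}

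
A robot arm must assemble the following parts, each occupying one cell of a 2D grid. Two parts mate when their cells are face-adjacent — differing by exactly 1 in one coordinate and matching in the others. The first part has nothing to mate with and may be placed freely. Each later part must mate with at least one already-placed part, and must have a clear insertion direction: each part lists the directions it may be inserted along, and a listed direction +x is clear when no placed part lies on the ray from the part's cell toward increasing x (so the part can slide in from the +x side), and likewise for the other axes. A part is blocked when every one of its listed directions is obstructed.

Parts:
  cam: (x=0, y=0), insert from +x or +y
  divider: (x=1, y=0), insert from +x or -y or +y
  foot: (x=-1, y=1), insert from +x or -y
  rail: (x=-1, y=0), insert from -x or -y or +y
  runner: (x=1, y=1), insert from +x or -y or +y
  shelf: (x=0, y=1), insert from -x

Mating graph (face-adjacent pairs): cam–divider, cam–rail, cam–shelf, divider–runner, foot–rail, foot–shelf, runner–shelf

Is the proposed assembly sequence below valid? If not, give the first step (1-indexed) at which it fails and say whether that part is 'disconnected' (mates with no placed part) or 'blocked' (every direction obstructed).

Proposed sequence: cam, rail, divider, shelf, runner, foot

Invalid at step 6 (blocked)

1. cam@(0, 0) [+x clear] — {cam}
2. rail@(-1, 0) [-x clear] — {cam, rail}
3. divider@(1, 0) [+x clear] — {cam, divider, rail}
4. shelf@(0, 1) [-x clear] — {cam, divider, rail, shelf}
5. runner@(1, 1) [+x clear] — {cam, divider, rail, runner, shelf}
6. foot@(-1, 1) — +x/-y all obstructed ⇒ blocked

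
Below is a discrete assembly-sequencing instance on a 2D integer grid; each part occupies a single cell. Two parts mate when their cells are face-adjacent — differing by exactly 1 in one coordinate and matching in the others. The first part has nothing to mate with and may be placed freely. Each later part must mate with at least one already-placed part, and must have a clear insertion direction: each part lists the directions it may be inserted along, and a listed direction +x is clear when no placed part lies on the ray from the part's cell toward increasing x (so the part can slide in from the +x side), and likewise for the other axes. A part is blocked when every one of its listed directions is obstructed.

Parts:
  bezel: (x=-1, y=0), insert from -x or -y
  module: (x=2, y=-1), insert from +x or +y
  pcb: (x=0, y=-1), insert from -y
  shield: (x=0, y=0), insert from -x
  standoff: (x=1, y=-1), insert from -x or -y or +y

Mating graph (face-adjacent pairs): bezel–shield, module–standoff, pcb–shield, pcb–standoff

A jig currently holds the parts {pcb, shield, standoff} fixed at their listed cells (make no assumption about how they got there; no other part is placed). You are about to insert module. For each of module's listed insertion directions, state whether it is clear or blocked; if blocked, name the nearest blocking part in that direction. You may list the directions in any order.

+x: ray from module(2, -1) has no placed part ⇒ clear
+y: ray from module(2, -1) has no placed part ⇒ clear

+x: clear; +y: clear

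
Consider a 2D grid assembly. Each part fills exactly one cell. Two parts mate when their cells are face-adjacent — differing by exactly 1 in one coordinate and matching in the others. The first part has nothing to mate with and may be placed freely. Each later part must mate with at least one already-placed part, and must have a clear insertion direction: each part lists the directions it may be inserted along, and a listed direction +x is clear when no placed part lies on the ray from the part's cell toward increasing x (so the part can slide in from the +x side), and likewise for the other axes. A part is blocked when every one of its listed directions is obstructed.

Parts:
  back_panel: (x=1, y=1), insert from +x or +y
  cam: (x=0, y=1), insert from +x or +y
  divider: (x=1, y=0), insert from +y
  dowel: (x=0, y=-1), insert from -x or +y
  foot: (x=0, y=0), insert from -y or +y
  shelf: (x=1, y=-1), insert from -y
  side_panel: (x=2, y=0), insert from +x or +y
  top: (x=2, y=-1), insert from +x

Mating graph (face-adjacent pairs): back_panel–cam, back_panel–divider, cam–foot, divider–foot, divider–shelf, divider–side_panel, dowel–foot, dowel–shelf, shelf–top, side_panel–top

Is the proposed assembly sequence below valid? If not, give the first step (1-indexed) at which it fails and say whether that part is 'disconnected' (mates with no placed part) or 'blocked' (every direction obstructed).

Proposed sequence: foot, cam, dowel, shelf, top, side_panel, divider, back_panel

1. foot@(0, 0) [-y clear] — {foot}
2. cam@(0, 1) [+x clear] — {cam, foot}
3. dowel@(0, -1) [-x clear] — {cam, dowel, foot}
4. shelf@(1, -1) [-y clear] — {cam, dowel, foot, shelf}
5. top@(2, -1) [+x clear] — {cam, dowel, foot, shelf, top}
6. side_panel@(2, 0) [+x clear] — {cam, dowel, foot, shelf, side_panel, top}
7. divider@(1, 0) [+y clear] — {cam, divider, dowel, foot, shelf, side_panel, top}
8. back_panel@(1, 1) [+x clear] — {back_panel, cam, divider, dowel, foot, shelf, side_panel, top}

Valid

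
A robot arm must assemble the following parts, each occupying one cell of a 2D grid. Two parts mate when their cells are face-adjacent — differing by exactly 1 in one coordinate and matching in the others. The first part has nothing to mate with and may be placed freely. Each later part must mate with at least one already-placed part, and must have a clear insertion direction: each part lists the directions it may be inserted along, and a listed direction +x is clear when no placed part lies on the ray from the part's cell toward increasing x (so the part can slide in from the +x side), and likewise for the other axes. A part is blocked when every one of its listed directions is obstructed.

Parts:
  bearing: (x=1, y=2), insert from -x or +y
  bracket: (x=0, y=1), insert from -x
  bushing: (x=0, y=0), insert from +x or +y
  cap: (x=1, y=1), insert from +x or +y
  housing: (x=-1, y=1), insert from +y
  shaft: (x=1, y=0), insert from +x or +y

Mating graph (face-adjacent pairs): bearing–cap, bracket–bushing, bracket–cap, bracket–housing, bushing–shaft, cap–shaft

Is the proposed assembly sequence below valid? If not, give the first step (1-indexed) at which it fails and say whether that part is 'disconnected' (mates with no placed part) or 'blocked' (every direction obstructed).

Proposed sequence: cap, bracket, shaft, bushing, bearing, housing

Invalid at step 4 (blocked)

1. cap@(1, 1) [+x clear] — {cap}
2. bracket@(0, 1) [-x clear] — {bracket, cap}
3. shaft@(1, 0) [+x clear] — {bracket, cap, shaft}
4. bushing@(0, 0) — +x/+y all obstructed ⇒ blocked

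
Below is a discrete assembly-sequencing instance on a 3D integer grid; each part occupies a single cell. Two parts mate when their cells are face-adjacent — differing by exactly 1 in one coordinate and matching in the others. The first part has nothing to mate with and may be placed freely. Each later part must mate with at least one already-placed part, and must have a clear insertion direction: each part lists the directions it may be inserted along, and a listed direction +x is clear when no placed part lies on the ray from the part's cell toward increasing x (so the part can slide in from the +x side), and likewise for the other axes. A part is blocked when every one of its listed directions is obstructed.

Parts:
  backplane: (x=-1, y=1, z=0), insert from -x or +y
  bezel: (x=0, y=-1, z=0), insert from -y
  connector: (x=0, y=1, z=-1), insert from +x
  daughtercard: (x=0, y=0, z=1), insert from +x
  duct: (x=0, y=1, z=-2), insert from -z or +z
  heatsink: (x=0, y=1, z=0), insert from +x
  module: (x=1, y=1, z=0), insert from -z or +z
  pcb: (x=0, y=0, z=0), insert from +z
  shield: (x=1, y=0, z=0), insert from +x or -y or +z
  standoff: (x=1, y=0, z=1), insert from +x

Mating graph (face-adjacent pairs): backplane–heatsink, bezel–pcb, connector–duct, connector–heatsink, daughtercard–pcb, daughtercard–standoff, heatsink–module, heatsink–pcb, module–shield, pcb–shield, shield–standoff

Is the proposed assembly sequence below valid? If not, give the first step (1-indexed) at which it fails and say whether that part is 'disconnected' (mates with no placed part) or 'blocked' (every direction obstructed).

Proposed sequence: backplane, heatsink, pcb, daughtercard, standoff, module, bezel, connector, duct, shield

Valid

1. backplane@(-1, 1, 0) [-x clear] — {backplane}
2. heatsink@(0, 1, 0) [+x clear] — {backplane, heatsink}
3. pcb@(0, 0, 0) [+z clear] — {backplane, heatsink, pcb}
4. daughtercard@(0, 0, 1) [+x clear] — {backplane, daughtercard, heatsink, pcb}
5. standoff@(1, 0, 1) [+x clear] — {backplane, daughtercard, heatsink, pcb, standoff}
6. module@(1, 1, 0) [-z clear] — {backplane, daughtercard, heatsink, module, pcb, standoff}
7. bezel@(0, -1, 0) [-y clear] — {backplane, bezel, daughtercard, heatsink, module, pcb, standoff}
8. connector@(0, 1, -1) [+x clear] — {backplane, bezel, connector, daughtercard, heatsink, module, pcb, standoff}
9. duct@(0, 1, -2) [-z clear] — {backplane, bezel, connector, daughtercard, duct, heatsink, module, pcb, standoff}
10. shield@(1, 0, 0) [+x clear] — {backplane, bezel, connector, daughtercard, duct, heatsink, module, pcb, shield, standoff}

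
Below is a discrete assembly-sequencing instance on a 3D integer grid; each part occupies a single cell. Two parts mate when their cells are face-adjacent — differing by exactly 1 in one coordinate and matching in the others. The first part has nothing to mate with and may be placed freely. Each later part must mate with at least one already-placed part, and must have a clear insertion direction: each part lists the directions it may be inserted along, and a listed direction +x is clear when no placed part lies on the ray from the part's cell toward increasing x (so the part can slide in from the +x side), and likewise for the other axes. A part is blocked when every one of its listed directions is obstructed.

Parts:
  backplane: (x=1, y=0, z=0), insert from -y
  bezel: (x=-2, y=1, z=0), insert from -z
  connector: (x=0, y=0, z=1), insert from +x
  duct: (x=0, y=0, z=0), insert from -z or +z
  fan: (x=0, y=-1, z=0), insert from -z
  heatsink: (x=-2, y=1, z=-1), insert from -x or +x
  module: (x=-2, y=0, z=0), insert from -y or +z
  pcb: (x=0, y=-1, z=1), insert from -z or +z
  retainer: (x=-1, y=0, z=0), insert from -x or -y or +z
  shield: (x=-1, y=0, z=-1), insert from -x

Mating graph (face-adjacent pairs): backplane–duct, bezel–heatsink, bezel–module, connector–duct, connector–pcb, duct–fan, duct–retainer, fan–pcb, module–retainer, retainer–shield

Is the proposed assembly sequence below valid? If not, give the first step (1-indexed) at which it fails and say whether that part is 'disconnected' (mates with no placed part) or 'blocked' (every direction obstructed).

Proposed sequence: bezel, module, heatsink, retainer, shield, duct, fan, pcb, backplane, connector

Valid

1. bezel@(-2, 1, 0) [-z clear] — {bezel}
2. module@(-2, 0, 0) [-y clear] — {bezel, module}
3. heatsink@(-2, 1, -1) [-x clear] — {bezel, heatsink, module}
4. retainer@(-1, 0, 0) [-y clear] — {bezel, heatsink, module, retainer}
5. shield@(-1, 0, -1) [-x clear] — {bezel, heatsink, module, retainer, shield}
6. duct@(0, 0, 0) [-z clear] — {bezel, duct, heatsink, module, retainer, shield}
7. fan@(0, -1, 0) [-z clear] — {bezel, duct, fan, heatsink, module, retainer, shield}
8. pcb@(0, -1, 1) [+z clear] — {bezel, duct, fan, heatsink, module, pcb, retainer, shield}
9. backplane@(1, 0, 0) [-y clear] — {backplane, bezel, duct, fan, heatsink, module, pcb, retainer, shield}
10. connector@(0, 0, 1) [+x clear] — {backplane, bezel, connector, duct, fan, heatsink, module, pcb, retainer, shield}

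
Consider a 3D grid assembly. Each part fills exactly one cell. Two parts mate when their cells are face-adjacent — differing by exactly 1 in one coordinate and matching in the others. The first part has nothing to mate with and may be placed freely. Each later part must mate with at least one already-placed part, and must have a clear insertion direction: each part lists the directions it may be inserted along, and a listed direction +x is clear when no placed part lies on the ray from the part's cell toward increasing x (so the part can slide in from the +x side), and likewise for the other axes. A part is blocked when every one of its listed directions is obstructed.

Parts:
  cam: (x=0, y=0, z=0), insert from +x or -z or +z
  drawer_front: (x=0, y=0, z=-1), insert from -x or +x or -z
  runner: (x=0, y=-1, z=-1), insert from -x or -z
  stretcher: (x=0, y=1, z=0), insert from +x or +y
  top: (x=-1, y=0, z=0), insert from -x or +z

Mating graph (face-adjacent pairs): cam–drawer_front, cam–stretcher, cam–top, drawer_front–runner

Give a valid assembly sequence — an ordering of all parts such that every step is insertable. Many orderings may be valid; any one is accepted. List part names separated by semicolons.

1. cam@(0, 0, 0) [+x clear] — {cam}
2. stretcher@(0, 1, 0) [+x clear] — {cam, stretcher}
3. top@(-1, 0, 0) [-x clear] — {cam, stretcher, top}
4. drawer_front@(0, 0, -1) [-x clear] — {cam, drawer_front, stretcher, top}
5. runner@(0, -1, -1) [-x clear] — {cam, drawer_front, runner, stretcher, top}

cam; stretcher; top; drawer_front; runner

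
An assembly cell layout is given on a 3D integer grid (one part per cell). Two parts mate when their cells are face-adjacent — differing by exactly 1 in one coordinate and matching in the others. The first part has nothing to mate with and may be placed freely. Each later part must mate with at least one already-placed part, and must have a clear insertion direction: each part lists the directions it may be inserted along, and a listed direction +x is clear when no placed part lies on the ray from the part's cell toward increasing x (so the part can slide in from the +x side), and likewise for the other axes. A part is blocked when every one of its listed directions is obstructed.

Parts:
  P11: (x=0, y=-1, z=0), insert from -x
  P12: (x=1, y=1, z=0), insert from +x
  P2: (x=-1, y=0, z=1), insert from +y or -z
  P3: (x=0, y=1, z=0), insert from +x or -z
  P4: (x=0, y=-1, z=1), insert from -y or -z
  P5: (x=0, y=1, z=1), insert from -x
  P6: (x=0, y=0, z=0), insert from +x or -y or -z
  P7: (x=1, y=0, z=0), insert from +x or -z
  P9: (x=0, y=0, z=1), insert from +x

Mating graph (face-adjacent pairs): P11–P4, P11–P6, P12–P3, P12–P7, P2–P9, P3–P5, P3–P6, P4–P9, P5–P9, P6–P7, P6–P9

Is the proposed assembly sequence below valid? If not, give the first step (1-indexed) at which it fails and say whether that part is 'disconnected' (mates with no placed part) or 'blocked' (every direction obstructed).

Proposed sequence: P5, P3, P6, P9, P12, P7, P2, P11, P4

Valid

1. P5@(0, 1, 1) [-x clear] — {P5}
2. P3@(0, 1, 0) [+x clear] — {P3, P5}
3. P6@(0, 0, 0) [+x clear] — {P3, P5, P6}
4. P9@(0, 0, 1) [+x clear] — {P3, P5, P6, P9}
5. P12@(1, 1, 0) [+x clear] — {P12, P3, P5, P6, P9}
6. P7@(1, 0, 0) [+x clear] — {P12, P3, P5, P6, P7, P9}
7. P2@(-1, 0, 1) [+y clear] — {P12, P2, P3, P5, P6, P7, P9}
8. P11@(0, -1, 0) [-x clear] — {P11, P12, P2, P3, P5, P6, P7, P9}
9. P4@(0, -1, 1) [-y clear] — {P11, P12, P2, P3, P4, P5, P6, P7, P9}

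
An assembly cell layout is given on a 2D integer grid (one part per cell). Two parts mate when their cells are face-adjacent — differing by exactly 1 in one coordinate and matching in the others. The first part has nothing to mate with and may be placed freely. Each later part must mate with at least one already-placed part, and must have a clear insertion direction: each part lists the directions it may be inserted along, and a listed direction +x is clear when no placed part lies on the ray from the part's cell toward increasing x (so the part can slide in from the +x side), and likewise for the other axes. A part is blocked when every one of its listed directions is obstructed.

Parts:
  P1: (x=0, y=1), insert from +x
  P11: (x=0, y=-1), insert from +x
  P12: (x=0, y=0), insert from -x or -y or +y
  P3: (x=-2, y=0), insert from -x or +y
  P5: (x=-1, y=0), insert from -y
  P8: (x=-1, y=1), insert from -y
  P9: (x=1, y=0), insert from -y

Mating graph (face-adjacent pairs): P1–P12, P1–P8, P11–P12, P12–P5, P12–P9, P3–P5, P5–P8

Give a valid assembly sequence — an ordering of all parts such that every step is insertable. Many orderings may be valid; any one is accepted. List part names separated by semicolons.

1. P11@(0, -1) [+x clear] — {P11}
2. P12@(0, 0) [-x clear] — {P11, P12}
3. P1@(0, 1) [+x clear] — {P1, P11, P12}
4. P9@(1, 0) [-y clear] — {P1, P11, P12, P9}
5. P8@(-1, 1) [-y clear] — {P1, P11, P12, P8, P9}
6. P5@(-1, 0) [-y clear] — {P1, P11, P12, P5, P8, P9}
7. P3@(-2, 0) [-x clear] — {P1, P11, P12, P3, P5, P8, P9}

P11; P12; P1; P9; P8; P5; P3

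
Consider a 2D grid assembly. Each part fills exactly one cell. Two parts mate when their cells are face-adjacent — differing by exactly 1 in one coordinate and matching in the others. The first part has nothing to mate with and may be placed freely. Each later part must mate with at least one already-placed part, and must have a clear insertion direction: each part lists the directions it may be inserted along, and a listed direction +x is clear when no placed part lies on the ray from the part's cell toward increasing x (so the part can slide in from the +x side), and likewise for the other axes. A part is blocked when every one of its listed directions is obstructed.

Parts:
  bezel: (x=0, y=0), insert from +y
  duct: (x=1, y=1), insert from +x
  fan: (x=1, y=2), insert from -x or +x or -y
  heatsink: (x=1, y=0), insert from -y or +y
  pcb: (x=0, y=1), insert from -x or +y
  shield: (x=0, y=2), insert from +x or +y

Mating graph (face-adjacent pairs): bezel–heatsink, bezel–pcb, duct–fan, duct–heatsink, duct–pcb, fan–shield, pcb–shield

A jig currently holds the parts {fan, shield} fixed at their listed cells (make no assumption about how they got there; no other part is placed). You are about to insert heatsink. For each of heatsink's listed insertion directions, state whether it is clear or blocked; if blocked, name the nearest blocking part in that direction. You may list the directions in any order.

+y: blocked by fan; -y: clear

-y: ray from heatsink(1, 0) has no placed part ⇒ clear
+y: nearest on ray is fan@(1, 2) ⇒ blocked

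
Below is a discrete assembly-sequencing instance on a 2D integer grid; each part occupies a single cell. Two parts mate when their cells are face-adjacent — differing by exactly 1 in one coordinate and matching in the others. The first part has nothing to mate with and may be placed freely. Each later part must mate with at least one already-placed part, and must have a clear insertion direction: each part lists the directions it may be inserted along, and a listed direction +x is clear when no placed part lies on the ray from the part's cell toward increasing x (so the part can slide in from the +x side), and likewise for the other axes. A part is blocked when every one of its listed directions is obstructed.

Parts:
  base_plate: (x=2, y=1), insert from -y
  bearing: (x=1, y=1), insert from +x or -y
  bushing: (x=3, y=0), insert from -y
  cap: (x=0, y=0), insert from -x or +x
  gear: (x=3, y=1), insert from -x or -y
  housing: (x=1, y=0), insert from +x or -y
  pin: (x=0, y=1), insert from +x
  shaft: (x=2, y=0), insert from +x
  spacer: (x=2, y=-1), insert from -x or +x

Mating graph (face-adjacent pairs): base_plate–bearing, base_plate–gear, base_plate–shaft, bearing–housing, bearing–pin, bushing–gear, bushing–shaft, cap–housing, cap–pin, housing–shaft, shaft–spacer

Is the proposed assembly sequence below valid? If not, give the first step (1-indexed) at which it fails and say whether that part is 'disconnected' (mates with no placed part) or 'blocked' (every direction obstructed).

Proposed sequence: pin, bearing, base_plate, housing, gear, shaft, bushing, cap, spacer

1. pin@(0, 1) [+x clear] — {pin}
2. bearing@(1, 1) [+x clear] — {bearing, pin}
3. base_plate@(2, 1) [-y clear] — {base_plate, bearing, pin}
4. housing@(1, 0) [+x clear] — {base_plate, bearing, housing, pin}
5. gear@(3, 1) [-y clear] — {base_plate, bearing, gear, housing, pin}
6. shaft@(2, 0) [+x clear] — {base_plate, bearing, gear, housing, pin, shaft}
7. bushing@(3, 0) [-y clear] — {base_plate, bearing, bushing, gear, housing, pin, shaft}
8. cap@(0, 0) [-x clear] — {base_plate, bearing, bushing, cap, gear, housing, pin, shaft}
9. spacer@(2, -1) [-x clear] — {base_plate, bearing, bushing, cap, gear, housing, pin, shaft, spacer}

Valid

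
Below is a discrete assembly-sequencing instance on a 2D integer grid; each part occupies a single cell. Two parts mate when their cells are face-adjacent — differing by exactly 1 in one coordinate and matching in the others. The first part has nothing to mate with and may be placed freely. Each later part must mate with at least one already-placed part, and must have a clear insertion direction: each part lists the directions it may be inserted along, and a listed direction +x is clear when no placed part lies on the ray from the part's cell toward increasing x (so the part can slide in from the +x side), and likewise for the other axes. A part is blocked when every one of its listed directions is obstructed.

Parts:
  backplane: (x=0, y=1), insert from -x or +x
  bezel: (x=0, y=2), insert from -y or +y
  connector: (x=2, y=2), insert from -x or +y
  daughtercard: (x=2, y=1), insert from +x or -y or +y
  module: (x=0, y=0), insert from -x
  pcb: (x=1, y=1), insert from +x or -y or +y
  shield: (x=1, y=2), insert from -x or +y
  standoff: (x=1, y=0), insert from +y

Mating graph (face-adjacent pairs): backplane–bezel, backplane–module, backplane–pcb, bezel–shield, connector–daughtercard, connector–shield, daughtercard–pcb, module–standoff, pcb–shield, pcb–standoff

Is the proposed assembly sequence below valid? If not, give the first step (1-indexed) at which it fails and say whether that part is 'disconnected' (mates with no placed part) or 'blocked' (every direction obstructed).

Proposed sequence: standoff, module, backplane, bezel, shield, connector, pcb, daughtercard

Valid

1. standoff@(1, 0) [+y clear] — {standoff}
2. module@(0, 0) [-x clear] — {module, standoff}
3. backplane@(0, 1) [-x clear] — {backplane, module, standoff}
4. bezel@(0, 2) [+y clear] — {backplane, bezel, module, standoff}
5. shield@(1, 2) [+y clear] — {backplane, bezel, module, shield, standoff}
6. connector@(2, 2) [+y clear] — {backplane, bezel, connector, module, shield, standoff}
7. pcb@(1, 1) [+x clear] — {backplane, bezel, connector, module, pcb, shield, standoff}
8. daughtercard@(2, 1) [+x clear] — {backplane, bezel, connector, daughtercard, module, pcb, shield, standoff}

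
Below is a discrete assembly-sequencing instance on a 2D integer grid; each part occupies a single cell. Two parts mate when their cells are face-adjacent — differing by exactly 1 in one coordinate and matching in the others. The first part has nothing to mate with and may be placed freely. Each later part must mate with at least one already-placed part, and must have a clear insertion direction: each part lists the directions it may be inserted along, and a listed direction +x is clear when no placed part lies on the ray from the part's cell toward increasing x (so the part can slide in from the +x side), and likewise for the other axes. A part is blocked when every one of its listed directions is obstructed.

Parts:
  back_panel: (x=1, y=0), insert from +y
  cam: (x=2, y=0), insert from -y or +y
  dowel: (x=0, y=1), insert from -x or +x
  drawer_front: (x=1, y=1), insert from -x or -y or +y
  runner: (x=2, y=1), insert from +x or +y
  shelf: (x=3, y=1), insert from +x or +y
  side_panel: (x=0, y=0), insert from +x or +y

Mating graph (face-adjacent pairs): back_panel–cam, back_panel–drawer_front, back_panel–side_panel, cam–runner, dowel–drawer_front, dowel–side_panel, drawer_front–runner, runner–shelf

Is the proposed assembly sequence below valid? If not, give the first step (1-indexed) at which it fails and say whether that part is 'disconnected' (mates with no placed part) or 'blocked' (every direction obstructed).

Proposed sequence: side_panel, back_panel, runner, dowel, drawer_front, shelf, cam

Invalid at step 3 (disconnected)

1. side_panel@(0, 0) [+x clear] — {side_panel}
2. back_panel@(1, 0) [+y clear] — {back_panel, side_panel}
3. runner@(2, 1) — no placed neighbour ⇒ disconnected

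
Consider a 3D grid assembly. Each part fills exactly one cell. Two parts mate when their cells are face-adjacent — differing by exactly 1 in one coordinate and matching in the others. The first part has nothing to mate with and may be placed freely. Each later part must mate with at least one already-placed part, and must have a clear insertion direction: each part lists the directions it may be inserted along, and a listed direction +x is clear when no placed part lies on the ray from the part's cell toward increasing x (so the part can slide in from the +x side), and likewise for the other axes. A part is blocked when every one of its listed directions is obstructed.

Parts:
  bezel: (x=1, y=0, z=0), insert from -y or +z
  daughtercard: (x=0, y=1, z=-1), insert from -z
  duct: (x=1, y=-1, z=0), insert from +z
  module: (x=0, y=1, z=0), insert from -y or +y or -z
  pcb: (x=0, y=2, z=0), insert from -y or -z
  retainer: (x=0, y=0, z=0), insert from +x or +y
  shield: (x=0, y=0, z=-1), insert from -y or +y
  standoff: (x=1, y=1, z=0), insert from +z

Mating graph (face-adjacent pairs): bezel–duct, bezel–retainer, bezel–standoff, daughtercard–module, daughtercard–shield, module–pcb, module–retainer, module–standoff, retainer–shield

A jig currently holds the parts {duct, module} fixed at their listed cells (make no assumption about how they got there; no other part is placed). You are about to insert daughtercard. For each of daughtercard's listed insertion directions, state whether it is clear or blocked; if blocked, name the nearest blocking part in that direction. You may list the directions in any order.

-z: ray from daughtercard(0, 1, -1) has no placed part ⇒ clear

-z: clear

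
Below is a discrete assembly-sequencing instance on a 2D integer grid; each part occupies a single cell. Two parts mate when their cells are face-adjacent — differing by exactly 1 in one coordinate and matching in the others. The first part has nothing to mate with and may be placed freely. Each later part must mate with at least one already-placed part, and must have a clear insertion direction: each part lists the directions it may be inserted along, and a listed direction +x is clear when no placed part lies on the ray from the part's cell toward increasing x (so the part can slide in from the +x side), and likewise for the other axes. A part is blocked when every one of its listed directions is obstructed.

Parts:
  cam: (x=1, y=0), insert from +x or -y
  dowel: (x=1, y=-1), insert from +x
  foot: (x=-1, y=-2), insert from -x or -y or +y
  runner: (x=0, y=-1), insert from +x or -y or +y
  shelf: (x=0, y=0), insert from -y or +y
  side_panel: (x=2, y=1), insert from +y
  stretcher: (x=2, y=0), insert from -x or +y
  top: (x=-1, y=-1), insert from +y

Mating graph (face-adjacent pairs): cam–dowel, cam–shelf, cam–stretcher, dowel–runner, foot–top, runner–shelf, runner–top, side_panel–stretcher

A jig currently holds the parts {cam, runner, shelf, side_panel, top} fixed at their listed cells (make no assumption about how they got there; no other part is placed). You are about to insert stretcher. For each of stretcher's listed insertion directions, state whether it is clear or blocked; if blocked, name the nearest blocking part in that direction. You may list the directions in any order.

-x: nearest on ray is cam@(1, 0) ⇒ blocked
+y: nearest on ray is side_panel@(2, 1) ⇒ blocked

+y: blocked by side_panel; -x: blocked by cam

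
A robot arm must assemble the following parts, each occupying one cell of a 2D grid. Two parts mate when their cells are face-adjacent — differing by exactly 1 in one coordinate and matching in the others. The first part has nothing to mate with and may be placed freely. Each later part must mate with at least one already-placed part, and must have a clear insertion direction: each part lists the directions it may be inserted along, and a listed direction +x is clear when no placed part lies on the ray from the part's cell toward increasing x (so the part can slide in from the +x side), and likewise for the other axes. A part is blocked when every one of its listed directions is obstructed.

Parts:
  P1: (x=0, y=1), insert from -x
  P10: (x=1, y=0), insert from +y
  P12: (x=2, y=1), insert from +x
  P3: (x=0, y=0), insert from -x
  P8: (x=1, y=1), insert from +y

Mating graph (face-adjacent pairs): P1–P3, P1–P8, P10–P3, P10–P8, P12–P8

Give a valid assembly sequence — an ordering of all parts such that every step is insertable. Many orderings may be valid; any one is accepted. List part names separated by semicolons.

1. P3@(0, 0) [-x clear] — {P3}
2. P10@(1, 0) [+y clear] — {P10, P3}
3. P8@(1, 1) [+y clear] — {P10, P3, P8}
4. P12@(2, 1) [+x clear] — {P10, P12, P3, P8}
5. P1@(0, 1) [-x clear] — {P1, P10, P12, P3, P8}

P3; P10; P8; P12; P1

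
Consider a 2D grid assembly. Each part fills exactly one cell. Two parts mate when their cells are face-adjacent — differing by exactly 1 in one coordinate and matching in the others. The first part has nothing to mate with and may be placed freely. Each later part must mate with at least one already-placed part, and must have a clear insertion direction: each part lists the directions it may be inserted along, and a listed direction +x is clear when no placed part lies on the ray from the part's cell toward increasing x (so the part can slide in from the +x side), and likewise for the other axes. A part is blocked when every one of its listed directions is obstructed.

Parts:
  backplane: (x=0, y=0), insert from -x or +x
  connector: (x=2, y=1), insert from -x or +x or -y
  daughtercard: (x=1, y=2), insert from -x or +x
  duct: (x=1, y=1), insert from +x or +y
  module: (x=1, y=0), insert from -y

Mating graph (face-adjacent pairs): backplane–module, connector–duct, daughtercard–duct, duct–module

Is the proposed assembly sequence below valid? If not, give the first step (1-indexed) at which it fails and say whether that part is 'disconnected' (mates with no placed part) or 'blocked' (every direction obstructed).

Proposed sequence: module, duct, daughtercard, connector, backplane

1. module@(1, 0) [-y clear] — {module}
2. duct@(1, 1) [+x clear] — {duct, module}
3. daughtercard@(1, 2) [-x clear] — {daughtercard, duct, module}
4. connector@(2, 1) [+x clear] — {connector, daughtercard, duct, module}
5. backplane@(0, 0) [-x clear] — {backplane, connector, daughtercard, duct, module}

Valid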